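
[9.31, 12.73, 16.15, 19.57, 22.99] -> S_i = 9.31 + 3.42*i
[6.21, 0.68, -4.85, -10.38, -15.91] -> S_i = 6.21 + -5.53*i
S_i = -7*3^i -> [-7, -21, -63, -189, -567]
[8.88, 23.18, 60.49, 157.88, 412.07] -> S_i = 8.88*2.61^i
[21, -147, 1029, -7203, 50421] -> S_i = 21*-7^i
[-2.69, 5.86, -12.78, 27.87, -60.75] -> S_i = -2.69*(-2.18)^i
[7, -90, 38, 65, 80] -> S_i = Random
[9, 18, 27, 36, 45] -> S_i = 9 + 9*i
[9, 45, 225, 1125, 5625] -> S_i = 9*5^i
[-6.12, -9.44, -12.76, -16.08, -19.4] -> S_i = -6.12 + -3.32*i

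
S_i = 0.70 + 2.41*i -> [0.7, 3.11, 5.52, 7.93, 10.34]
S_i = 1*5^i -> [1, 5, 25, 125, 625]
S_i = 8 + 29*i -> [8, 37, 66, 95, 124]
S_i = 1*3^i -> [1, 3, 9, 27, 81]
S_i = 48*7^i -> [48, 336, 2352, 16464, 115248]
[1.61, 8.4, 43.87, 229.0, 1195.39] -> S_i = 1.61*5.22^i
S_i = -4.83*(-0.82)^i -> [-4.83, 3.96, -3.25, 2.66, -2.18]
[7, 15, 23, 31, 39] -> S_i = 7 + 8*i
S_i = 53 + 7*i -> [53, 60, 67, 74, 81]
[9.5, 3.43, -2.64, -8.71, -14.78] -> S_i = 9.50 + -6.07*i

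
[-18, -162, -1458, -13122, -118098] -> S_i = -18*9^i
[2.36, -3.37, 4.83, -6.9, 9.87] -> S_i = 2.36*(-1.43)^i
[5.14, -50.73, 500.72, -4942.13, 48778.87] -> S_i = 5.14*(-9.87)^i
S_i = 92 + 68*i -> [92, 160, 228, 296, 364]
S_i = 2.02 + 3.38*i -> [2.02, 5.4, 8.78, 12.16, 15.54]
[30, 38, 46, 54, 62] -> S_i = 30 + 8*i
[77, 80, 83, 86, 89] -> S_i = 77 + 3*i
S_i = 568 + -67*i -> [568, 501, 434, 367, 300]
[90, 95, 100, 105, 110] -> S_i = 90 + 5*i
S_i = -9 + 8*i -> [-9, -1, 7, 15, 23]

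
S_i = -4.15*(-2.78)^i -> [-4.15, 11.54, -32.07, 89.16, -247.87]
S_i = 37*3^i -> [37, 111, 333, 999, 2997]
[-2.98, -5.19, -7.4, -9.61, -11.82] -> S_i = -2.98 + -2.21*i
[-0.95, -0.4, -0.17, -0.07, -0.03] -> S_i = -0.95*0.42^i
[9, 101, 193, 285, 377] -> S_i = 9 + 92*i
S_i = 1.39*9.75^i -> [1.39, 13.55, 132.14, 1288.33, 12561.26]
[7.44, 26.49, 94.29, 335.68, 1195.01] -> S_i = 7.44*3.56^i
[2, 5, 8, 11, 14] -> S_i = 2 + 3*i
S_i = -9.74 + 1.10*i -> [-9.74, -8.64, -7.54, -6.44, -5.34]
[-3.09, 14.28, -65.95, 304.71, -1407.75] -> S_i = -3.09*(-4.62)^i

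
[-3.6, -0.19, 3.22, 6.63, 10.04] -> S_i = -3.60 + 3.41*i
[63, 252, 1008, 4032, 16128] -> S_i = 63*4^i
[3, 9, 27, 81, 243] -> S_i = 3*3^i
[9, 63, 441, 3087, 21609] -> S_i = 9*7^i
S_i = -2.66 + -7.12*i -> [-2.66, -9.78, -16.9, -24.02, -31.14]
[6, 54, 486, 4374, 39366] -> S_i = 6*9^i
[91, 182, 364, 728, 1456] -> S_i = 91*2^i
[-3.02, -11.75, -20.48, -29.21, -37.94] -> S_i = -3.02 + -8.73*i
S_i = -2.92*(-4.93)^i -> [-2.92, 14.4, -70.97, 349.88, -1724.93]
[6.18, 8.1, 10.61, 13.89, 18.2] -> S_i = 6.18*1.31^i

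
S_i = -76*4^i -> [-76, -304, -1216, -4864, -19456]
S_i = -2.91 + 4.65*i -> [-2.91, 1.74, 6.39, 11.04, 15.69]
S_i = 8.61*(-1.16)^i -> [8.61, -9.99, 11.59, -13.44, 15.59]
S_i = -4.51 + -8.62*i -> [-4.51, -13.13, -21.75, -30.37, -38.99]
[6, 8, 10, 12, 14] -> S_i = 6 + 2*i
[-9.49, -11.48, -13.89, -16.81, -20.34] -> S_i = -9.49*1.21^i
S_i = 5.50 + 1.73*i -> [5.5, 7.23, 8.96, 10.69, 12.42]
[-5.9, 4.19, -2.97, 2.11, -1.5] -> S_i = -5.90*(-0.71)^i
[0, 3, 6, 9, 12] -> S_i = 0 + 3*i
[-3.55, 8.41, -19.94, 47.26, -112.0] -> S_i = -3.55*(-2.37)^i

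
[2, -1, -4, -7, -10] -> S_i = 2 + -3*i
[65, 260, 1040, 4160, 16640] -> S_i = 65*4^i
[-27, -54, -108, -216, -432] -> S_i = -27*2^i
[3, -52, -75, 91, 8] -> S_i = Random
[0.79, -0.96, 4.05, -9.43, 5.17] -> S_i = Random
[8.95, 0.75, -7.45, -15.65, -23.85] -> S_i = 8.95 + -8.20*i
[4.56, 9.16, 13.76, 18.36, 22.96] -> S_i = 4.56 + 4.60*i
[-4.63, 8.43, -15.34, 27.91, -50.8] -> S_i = -4.63*(-1.82)^i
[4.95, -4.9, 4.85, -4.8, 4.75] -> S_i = 4.95*(-0.99)^i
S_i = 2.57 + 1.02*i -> [2.57, 3.59, 4.61, 5.63, 6.65]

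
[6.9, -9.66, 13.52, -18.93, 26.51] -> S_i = 6.90*(-1.40)^i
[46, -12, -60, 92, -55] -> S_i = Random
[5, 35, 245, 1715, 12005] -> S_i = 5*7^i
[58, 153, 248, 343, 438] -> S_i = 58 + 95*i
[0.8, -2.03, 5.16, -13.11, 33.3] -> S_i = 0.80*(-2.54)^i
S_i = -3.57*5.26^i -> [-3.57, -18.78, -98.77, -519.55, -2732.82]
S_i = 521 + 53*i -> [521, 574, 627, 680, 733]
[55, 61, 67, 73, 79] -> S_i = 55 + 6*i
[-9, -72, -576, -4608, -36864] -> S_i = -9*8^i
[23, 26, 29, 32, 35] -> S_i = 23 + 3*i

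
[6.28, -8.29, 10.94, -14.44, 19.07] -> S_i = 6.28*(-1.32)^i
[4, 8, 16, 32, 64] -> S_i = 4*2^i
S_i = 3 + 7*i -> [3, 10, 17, 24, 31]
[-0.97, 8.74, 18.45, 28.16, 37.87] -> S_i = -0.97 + 9.71*i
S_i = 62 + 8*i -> [62, 70, 78, 86, 94]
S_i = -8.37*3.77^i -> [-8.37, -31.55, -118.96, -448.49, -1690.79]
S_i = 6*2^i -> [6, 12, 24, 48, 96]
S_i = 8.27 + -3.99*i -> [8.27, 4.28, 0.29, -3.7, -7.69]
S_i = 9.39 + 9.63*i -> [9.39, 19.02, 28.65, 38.28, 47.91]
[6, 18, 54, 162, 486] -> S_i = 6*3^i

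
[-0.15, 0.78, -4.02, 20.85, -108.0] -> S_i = -0.15*(-5.18)^i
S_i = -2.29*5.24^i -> [-2.29, -12.0, -62.88, -329.48, -1726.48]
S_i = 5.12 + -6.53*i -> [5.12, -1.41, -7.94, -14.47, -21.0]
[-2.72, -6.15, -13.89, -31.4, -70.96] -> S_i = -2.72*2.26^i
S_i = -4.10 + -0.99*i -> [-4.1, -5.09, -6.08, -7.07, -8.06]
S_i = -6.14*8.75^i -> [-6.14, -53.72, -470.09, -4113.32, -35991.55]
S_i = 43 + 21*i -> [43, 64, 85, 106, 127]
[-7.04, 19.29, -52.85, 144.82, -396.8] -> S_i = -7.04*(-2.74)^i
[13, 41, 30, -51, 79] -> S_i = Random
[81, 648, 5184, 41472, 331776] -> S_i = 81*8^i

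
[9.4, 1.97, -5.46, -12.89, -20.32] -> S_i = 9.40 + -7.43*i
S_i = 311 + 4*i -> [311, 315, 319, 323, 327]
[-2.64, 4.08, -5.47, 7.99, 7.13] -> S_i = Random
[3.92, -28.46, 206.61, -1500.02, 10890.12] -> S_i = 3.92*(-7.26)^i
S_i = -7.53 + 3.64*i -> [-7.53, -3.89, -0.25, 3.39, 7.03]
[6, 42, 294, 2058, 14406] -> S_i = 6*7^i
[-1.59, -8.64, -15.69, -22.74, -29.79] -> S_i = -1.59 + -7.05*i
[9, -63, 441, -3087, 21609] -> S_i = 9*-7^i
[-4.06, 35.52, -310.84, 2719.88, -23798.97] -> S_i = -4.06*(-8.75)^i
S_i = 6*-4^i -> [6, -24, 96, -384, 1536]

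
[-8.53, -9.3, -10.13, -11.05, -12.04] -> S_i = -8.53*1.09^i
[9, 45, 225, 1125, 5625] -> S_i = 9*5^i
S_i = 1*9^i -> [1, 9, 81, 729, 6561]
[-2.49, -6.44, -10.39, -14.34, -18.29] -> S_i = -2.49 + -3.95*i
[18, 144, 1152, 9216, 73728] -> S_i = 18*8^i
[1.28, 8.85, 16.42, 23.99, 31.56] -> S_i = 1.28 + 7.57*i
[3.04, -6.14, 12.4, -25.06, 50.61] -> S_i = 3.04*(-2.02)^i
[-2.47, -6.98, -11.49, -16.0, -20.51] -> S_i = -2.47 + -4.51*i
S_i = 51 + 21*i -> [51, 72, 93, 114, 135]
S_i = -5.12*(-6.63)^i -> [-5.12, 33.95, -225.06, 1492.14, -9892.91]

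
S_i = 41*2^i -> [41, 82, 164, 328, 656]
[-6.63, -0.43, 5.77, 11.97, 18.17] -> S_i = -6.63 + 6.20*i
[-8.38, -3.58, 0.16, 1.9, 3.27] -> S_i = Random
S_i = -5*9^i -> [-5, -45, -405, -3645, -32805]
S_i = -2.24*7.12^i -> [-2.24, -15.95, -113.56, -808.51, -5756.63]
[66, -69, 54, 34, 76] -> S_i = Random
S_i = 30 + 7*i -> [30, 37, 44, 51, 58]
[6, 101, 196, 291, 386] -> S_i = 6 + 95*i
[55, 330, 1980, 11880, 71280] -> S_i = 55*6^i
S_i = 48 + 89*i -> [48, 137, 226, 315, 404]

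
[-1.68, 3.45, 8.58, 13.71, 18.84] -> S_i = -1.68 + 5.13*i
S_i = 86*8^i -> [86, 688, 5504, 44032, 352256]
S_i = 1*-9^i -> [1, -9, 81, -729, 6561]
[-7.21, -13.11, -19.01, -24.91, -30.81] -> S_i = -7.21 + -5.90*i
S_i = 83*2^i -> [83, 166, 332, 664, 1328]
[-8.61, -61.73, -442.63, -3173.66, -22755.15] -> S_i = -8.61*7.17^i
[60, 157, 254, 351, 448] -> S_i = 60 + 97*i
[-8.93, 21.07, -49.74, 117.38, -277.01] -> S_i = -8.93*(-2.36)^i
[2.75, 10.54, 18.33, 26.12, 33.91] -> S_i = 2.75 + 7.79*i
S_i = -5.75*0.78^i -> [-5.75, -4.49, -3.5, -2.73, -2.13]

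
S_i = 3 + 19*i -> [3, 22, 41, 60, 79]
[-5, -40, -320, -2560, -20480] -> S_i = -5*8^i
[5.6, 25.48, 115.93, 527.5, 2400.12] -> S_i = 5.60*4.55^i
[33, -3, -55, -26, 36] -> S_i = Random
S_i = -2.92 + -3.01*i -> [-2.92, -5.93, -8.94, -11.95, -14.96]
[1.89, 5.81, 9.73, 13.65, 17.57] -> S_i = 1.89 + 3.92*i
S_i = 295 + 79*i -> [295, 374, 453, 532, 611]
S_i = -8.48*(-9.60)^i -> [-8.48, 81.41, -781.52, 7502.56, -72024.59]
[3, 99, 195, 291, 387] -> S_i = 3 + 96*i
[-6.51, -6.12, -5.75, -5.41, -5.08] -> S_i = -6.51*0.94^i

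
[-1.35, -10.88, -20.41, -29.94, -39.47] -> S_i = -1.35 + -9.53*i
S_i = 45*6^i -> [45, 270, 1620, 9720, 58320]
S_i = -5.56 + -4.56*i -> [-5.56, -10.12, -14.68, -19.24, -23.8]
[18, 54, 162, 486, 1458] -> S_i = 18*3^i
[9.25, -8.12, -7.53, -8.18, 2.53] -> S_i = Random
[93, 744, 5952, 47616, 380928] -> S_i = 93*8^i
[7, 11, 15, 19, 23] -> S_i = 7 + 4*i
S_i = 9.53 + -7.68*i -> [9.53, 1.85, -5.83, -13.51, -21.19]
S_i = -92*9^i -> [-92, -828, -7452, -67068, -603612]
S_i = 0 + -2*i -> [0, -2, -4, -6, -8]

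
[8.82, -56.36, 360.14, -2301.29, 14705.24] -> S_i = 8.82*(-6.39)^i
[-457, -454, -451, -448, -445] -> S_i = -457 + 3*i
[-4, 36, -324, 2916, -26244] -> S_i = -4*-9^i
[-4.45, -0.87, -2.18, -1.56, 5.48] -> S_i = Random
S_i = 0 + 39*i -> [0, 39, 78, 117, 156]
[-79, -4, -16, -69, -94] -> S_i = Random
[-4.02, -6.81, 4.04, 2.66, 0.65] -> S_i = Random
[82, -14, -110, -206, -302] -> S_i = 82 + -96*i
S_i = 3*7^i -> [3, 21, 147, 1029, 7203]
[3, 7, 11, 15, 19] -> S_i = 3 + 4*i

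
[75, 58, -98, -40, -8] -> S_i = Random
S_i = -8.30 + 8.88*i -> [-8.3, 0.58, 9.46, 18.34, 27.22]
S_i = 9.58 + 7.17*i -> [9.58, 16.75, 23.92, 31.09, 38.26]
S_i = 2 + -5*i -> [2, -3, -8, -13, -18]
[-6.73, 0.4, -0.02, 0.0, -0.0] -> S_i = -6.73*(-0.06)^i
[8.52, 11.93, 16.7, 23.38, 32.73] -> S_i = 8.52*1.40^i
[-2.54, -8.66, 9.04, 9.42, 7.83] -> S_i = Random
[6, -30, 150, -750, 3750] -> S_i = 6*-5^i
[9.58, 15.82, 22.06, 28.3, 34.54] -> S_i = 9.58 + 6.24*i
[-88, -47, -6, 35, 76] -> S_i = -88 + 41*i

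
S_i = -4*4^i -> [-4, -16, -64, -256, -1024]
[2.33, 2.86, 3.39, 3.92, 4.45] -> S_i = 2.33 + 0.53*i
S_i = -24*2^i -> [-24, -48, -96, -192, -384]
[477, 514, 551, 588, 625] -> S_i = 477 + 37*i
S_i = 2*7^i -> [2, 14, 98, 686, 4802]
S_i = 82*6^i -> [82, 492, 2952, 17712, 106272]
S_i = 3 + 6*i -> [3, 9, 15, 21, 27]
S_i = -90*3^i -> [-90, -270, -810, -2430, -7290]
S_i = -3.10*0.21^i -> [-3.1, -0.65, -0.14, -0.03, -0.01]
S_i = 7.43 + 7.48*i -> [7.43, 14.91, 22.39, 29.87, 37.35]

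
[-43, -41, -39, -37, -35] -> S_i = -43 + 2*i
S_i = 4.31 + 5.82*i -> [4.31, 10.13, 15.95, 21.77, 27.59]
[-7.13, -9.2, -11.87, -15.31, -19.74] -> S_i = -7.13*1.29^i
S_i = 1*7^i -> [1, 7, 49, 343, 2401]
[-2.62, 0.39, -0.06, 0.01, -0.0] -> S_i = -2.62*(-0.15)^i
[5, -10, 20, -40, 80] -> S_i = 5*-2^i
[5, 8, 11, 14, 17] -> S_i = 5 + 3*i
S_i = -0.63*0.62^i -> [-0.63, -0.39, -0.24, -0.15, -0.09]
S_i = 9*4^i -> [9, 36, 144, 576, 2304]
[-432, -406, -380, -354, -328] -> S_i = -432 + 26*i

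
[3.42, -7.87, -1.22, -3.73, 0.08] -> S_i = Random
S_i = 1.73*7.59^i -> [1.73, 13.13, 99.66, 756.43, 5741.34]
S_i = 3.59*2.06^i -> [3.59, 7.4, 15.23, 31.38, 64.65]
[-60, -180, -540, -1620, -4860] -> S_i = -60*3^i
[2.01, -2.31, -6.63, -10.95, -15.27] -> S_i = 2.01 + -4.32*i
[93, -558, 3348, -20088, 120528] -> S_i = 93*-6^i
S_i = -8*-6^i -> [-8, 48, -288, 1728, -10368]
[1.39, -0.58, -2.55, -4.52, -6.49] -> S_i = 1.39 + -1.97*i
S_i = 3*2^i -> [3, 6, 12, 24, 48]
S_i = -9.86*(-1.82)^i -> [-9.86, 17.95, -32.66, 59.44, -108.18]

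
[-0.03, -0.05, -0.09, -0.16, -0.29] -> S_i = -0.03*1.76^i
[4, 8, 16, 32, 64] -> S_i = 4*2^i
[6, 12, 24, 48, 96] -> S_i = 6*2^i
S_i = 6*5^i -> [6, 30, 150, 750, 3750]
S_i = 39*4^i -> [39, 156, 624, 2496, 9984]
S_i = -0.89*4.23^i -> [-0.89, -3.76, -15.92, -67.36, -284.94]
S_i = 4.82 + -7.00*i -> [4.82, -2.18, -9.18, -16.18, -23.18]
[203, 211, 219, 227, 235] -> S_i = 203 + 8*i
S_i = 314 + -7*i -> [314, 307, 300, 293, 286]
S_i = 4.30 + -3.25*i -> [4.3, 1.05, -2.2, -5.45, -8.7]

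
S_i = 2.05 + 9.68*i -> [2.05, 11.73, 21.41, 31.09, 40.77]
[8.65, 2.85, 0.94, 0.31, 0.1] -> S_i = 8.65*0.33^i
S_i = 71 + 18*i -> [71, 89, 107, 125, 143]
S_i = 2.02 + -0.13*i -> [2.02, 1.89, 1.76, 1.63, 1.5]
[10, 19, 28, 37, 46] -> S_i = 10 + 9*i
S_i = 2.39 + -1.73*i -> [2.39, 0.66, -1.07, -2.8, -4.53]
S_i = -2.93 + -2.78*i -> [-2.93, -5.71, -8.49, -11.27, -14.05]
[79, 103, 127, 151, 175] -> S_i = 79 + 24*i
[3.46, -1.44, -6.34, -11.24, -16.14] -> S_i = 3.46 + -4.90*i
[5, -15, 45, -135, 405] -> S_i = 5*-3^i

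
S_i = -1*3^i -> [-1, -3, -9, -27, -81]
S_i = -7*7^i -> [-7, -49, -343, -2401, -16807]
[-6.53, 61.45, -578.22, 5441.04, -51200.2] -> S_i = -6.53*(-9.41)^i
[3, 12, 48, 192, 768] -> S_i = 3*4^i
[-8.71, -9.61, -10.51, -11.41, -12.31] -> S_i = -8.71 + -0.90*i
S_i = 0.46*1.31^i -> [0.46, 0.6, 0.79, 1.03, 1.35]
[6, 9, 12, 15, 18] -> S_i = 6 + 3*i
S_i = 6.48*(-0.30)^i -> [6.48, -1.94, 0.58, -0.17, 0.05]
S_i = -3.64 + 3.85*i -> [-3.64, 0.21, 4.06, 7.91, 11.76]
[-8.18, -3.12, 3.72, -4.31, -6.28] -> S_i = Random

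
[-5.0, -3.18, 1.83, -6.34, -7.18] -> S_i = Random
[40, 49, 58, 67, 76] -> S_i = 40 + 9*i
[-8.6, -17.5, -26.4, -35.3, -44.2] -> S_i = -8.60 + -8.90*i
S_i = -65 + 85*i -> [-65, 20, 105, 190, 275]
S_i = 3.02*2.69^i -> [3.02, 8.12, 21.85, 58.78, 158.13]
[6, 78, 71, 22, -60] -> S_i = Random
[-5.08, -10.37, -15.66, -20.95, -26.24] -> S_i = -5.08 + -5.29*i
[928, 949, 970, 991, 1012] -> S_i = 928 + 21*i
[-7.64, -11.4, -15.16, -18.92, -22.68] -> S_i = -7.64 + -3.76*i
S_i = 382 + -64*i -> [382, 318, 254, 190, 126]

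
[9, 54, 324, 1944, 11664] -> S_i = 9*6^i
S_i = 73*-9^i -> [73, -657, 5913, -53217, 478953]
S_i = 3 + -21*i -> [3, -18, -39, -60, -81]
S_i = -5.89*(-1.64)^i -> [-5.89, 9.66, -15.84, 25.98, -42.61]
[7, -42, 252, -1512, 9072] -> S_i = 7*-6^i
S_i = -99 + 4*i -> [-99, -95, -91, -87, -83]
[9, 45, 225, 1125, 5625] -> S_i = 9*5^i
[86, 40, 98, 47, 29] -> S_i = Random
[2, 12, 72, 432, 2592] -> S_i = 2*6^i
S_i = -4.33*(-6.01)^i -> [-4.33, 26.02, -156.4, 939.96, -5649.18]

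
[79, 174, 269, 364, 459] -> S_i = 79 + 95*i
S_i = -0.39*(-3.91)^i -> [-0.39, 1.52, -5.96, 23.31, -91.15]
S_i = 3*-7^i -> [3, -21, 147, -1029, 7203]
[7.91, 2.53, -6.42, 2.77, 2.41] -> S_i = Random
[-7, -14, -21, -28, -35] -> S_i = -7 + -7*i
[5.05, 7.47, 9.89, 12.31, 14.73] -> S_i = 5.05 + 2.42*i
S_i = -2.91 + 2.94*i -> [-2.91, 0.03, 2.97, 5.91, 8.85]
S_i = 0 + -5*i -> [0, -5, -10, -15, -20]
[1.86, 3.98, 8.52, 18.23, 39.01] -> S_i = 1.86*2.14^i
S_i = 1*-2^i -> [1, -2, 4, -8, 16]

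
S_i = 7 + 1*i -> [7, 8, 9, 10, 11]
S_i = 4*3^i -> [4, 12, 36, 108, 324]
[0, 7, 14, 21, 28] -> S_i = 0 + 7*i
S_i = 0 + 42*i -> [0, 42, 84, 126, 168]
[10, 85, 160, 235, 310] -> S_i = 10 + 75*i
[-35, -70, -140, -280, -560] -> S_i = -35*2^i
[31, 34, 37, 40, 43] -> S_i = 31 + 3*i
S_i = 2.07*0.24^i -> [2.07, 0.5, 0.12, 0.03, 0.01]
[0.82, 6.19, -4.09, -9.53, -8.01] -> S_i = Random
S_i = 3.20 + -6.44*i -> [3.2, -3.24, -9.68, -16.12, -22.56]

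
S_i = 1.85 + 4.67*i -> [1.85, 6.52, 11.19, 15.86, 20.53]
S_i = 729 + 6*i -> [729, 735, 741, 747, 753]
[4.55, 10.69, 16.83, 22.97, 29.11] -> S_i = 4.55 + 6.14*i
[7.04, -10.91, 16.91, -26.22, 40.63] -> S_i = 7.04*(-1.55)^i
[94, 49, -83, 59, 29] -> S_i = Random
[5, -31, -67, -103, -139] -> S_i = 5 + -36*i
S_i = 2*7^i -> [2, 14, 98, 686, 4802]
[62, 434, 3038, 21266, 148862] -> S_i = 62*7^i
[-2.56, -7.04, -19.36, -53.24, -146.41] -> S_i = -2.56*2.75^i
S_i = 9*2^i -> [9, 18, 36, 72, 144]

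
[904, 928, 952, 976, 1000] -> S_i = 904 + 24*i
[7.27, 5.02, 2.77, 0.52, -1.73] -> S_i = 7.27 + -2.25*i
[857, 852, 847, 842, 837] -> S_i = 857 + -5*i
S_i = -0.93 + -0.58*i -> [-0.93, -1.51, -2.09, -2.67, -3.25]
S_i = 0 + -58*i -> [0, -58, -116, -174, -232]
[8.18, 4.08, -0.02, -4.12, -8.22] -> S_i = 8.18 + -4.10*i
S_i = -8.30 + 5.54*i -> [-8.3, -2.76, 2.78, 8.32, 13.86]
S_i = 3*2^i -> [3, 6, 12, 24, 48]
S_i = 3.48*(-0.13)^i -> [3.48, -0.45, 0.06, -0.01, 0.0]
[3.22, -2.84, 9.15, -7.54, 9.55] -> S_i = Random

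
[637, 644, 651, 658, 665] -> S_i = 637 + 7*i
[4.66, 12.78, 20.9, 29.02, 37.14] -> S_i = 4.66 + 8.12*i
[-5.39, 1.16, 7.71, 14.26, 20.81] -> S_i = -5.39 + 6.55*i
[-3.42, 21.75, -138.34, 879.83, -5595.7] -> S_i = -3.42*(-6.36)^i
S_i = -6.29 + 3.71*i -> [-6.29, -2.58, 1.13, 4.84, 8.55]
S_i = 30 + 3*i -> [30, 33, 36, 39, 42]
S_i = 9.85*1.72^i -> [9.85, 16.94, 29.14, 50.12, 86.21]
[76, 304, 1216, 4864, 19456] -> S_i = 76*4^i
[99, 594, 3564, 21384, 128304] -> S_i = 99*6^i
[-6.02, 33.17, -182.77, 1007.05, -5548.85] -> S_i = -6.02*(-5.51)^i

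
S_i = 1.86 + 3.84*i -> [1.86, 5.7, 9.54, 13.38, 17.22]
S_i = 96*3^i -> [96, 288, 864, 2592, 7776]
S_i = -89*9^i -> [-89, -801, -7209, -64881, -583929]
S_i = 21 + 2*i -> [21, 23, 25, 27, 29]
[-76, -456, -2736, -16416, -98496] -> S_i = -76*6^i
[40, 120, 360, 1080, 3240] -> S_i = 40*3^i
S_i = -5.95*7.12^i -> [-5.95, -42.36, -301.63, -2147.62, -15291.04]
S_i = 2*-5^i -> [2, -10, 50, -250, 1250]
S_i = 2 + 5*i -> [2, 7, 12, 17, 22]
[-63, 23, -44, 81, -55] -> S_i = Random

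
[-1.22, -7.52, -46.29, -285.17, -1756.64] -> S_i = -1.22*6.16^i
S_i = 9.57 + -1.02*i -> [9.57, 8.55, 7.53, 6.51, 5.49]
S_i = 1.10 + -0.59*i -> [1.1, 0.51, -0.08, -0.67, -1.26]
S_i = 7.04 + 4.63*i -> [7.04, 11.67, 16.3, 20.93, 25.56]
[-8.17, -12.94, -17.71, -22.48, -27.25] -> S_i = -8.17 + -4.77*i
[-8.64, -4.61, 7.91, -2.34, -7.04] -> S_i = Random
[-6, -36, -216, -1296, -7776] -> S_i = -6*6^i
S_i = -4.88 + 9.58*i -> [-4.88, 4.7, 14.28, 23.86, 33.44]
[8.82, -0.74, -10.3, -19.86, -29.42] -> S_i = 8.82 + -9.56*i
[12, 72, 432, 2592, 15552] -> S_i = 12*6^i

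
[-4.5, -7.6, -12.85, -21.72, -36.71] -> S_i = -4.50*1.69^i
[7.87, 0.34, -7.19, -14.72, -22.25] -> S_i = 7.87 + -7.53*i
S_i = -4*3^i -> [-4, -12, -36, -108, -324]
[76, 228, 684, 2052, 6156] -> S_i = 76*3^i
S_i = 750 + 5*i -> [750, 755, 760, 765, 770]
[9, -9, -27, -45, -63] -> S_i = 9 + -18*i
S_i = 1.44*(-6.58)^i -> [1.44, -9.48, 62.35, -410.24, 2699.39]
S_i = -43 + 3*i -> [-43, -40, -37, -34, -31]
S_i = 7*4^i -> [7, 28, 112, 448, 1792]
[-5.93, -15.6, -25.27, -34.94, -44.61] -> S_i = -5.93 + -9.67*i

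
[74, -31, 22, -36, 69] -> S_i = Random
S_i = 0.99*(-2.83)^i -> [0.99, -2.8, 7.93, -22.44, 63.5]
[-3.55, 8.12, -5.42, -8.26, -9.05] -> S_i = Random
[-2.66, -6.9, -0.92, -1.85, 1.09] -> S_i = Random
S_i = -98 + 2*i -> [-98, -96, -94, -92, -90]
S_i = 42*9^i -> [42, 378, 3402, 30618, 275562]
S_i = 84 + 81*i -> [84, 165, 246, 327, 408]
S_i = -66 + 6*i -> [-66, -60, -54, -48, -42]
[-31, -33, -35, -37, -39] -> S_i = -31 + -2*i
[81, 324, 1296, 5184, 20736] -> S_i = 81*4^i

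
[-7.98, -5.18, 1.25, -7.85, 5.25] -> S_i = Random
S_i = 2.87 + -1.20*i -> [2.87, 1.67, 0.47, -0.73, -1.93]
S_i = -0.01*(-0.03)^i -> [-0.01, 0.0, -0.0, 0.0, -0.0]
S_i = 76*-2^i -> [76, -152, 304, -608, 1216]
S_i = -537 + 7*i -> [-537, -530, -523, -516, -509]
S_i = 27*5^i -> [27, 135, 675, 3375, 16875]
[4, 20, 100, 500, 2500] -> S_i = 4*5^i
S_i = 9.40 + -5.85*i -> [9.4, 3.55, -2.3, -8.15, -14.0]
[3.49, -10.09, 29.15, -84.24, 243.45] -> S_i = 3.49*(-2.89)^i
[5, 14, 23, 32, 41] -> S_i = 5 + 9*i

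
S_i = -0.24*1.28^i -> [-0.24, -0.31, -0.39, -0.5, -0.64]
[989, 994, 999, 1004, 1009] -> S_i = 989 + 5*i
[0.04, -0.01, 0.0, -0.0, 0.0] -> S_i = 0.04*(-0.26)^i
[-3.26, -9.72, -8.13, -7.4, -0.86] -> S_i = Random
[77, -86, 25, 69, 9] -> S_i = Random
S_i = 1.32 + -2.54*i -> [1.32, -1.22, -3.76, -6.3, -8.84]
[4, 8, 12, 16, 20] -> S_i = 4 + 4*i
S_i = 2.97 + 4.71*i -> [2.97, 7.68, 12.39, 17.1, 21.81]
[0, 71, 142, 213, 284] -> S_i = 0 + 71*i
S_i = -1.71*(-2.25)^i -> [-1.71, 3.85, -8.66, 19.48, -43.83]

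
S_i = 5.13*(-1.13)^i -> [5.13, -5.8, 6.55, -7.4, 8.36]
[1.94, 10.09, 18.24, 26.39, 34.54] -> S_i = 1.94 + 8.15*i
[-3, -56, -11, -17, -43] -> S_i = Random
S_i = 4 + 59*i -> [4, 63, 122, 181, 240]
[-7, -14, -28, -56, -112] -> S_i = -7*2^i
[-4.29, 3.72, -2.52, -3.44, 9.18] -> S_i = Random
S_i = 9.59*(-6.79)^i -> [9.59, -65.12, 442.14, -3002.12, 20384.39]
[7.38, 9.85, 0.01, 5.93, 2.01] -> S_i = Random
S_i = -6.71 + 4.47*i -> [-6.71, -2.24, 2.23, 6.7, 11.17]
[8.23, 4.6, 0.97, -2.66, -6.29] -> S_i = 8.23 + -3.63*i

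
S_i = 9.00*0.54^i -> [9.0, 4.86, 2.62, 1.42, 0.77]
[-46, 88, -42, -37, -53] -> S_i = Random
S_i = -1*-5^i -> [-1, 5, -25, 125, -625]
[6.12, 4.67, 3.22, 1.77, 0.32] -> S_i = 6.12 + -1.45*i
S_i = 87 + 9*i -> [87, 96, 105, 114, 123]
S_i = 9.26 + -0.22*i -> [9.26, 9.04, 8.82, 8.6, 8.38]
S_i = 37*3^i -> [37, 111, 333, 999, 2997]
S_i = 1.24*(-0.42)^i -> [1.24, -0.52, 0.22, -0.09, 0.04]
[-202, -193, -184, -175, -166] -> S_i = -202 + 9*i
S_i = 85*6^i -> [85, 510, 3060, 18360, 110160]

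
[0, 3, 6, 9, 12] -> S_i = 0 + 3*i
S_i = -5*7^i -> [-5, -35, -245, -1715, -12005]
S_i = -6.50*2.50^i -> [-6.5, -16.25, -40.62, -101.56, -253.91]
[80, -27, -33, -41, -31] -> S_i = Random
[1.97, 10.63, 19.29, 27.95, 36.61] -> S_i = 1.97 + 8.66*i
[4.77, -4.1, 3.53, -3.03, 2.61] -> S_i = 4.77*(-0.86)^i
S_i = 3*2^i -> [3, 6, 12, 24, 48]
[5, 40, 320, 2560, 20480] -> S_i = 5*8^i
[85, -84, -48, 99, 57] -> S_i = Random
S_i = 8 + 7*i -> [8, 15, 22, 29, 36]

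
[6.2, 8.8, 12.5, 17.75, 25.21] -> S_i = 6.20*1.42^i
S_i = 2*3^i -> [2, 6, 18, 54, 162]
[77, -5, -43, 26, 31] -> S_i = Random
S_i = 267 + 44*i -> [267, 311, 355, 399, 443]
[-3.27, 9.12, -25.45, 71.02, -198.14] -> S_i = -3.27*(-2.79)^i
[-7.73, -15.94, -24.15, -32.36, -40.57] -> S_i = -7.73 + -8.21*i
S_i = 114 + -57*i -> [114, 57, 0, -57, -114]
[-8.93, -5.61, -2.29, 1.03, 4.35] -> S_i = -8.93 + 3.32*i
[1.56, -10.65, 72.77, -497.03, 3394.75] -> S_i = 1.56*(-6.83)^i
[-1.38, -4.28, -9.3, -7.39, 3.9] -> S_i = Random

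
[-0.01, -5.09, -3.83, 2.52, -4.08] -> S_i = Random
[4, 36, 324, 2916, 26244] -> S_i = 4*9^i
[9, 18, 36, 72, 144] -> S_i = 9*2^i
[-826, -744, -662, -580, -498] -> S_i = -826 + 82*i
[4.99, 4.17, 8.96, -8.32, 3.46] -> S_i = Random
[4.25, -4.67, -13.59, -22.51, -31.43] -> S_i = 4.25 + -8.92*i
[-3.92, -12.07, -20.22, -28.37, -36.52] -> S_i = -3.92 + -8.15*i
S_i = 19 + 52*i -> [19, 71, 123, 175, 227]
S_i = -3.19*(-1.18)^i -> [-3.19, 3.76, -4.44, 5.24, -6.18]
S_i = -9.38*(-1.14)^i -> [-9.38, 10.69, -12.19, 13.9, -15.84]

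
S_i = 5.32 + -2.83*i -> [5.32, 2.49, -0.34, -3.17, -6.0]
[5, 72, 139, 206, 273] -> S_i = 5 + 67*i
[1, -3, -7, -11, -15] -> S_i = 1 + -4*i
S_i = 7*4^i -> [7, 28, 112, 448, 1792]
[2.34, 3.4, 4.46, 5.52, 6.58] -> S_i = 2.34 + 1.06*i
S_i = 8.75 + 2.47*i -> [8.75, 11.22, 13.69, 16.16, 18.63]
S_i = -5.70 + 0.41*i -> [-5.7, -5.29, -4.88, -4.47, -4.06]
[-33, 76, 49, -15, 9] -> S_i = Random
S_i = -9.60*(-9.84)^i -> [-9.6, 94.46, -929.53, 9146.53, -90001.89]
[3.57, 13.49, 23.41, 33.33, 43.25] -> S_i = 3.57 + 9.92*i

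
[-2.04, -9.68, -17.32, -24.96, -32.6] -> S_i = -2.04 + -7.64*i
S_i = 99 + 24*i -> [99, 123, 147, 171, 195]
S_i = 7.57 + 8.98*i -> [7.57, 16.55, 25.53, 34.51, 43.49]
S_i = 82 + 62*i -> [82, 144, 206, 268, 330]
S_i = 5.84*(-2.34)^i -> [5.84, -13.67, 31.98, -74.83, 175.1]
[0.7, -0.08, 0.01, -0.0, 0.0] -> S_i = 0.70*(-0.12)^i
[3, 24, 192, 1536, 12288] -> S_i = 3*8^i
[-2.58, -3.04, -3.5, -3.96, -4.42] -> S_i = -2.58 + -0.46*i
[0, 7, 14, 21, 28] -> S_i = 0 + 7*i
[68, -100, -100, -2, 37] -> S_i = Random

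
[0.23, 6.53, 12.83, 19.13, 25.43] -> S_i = 0.23 + 6.30*i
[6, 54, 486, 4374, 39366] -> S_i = 6*9^i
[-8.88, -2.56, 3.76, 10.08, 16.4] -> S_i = -8.88 + 6.32*i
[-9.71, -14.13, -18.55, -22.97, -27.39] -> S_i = -9.71 + -4.42*i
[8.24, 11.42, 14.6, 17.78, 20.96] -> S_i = 8.24 + 3.18*i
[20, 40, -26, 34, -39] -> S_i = Random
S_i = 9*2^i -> [9, 18, 36, 72, 144]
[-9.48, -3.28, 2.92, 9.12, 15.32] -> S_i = -9.48 + 6.20*i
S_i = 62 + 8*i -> [62, 70, 78, 86, 94]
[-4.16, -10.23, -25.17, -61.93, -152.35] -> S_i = -4.16*2.46^i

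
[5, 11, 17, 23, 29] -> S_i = 5 + 6*i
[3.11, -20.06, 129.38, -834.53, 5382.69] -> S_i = 3.11*(-6.45)^i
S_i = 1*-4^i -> [1, -4, 16, -64, 256]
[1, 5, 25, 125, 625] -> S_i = 1*5^i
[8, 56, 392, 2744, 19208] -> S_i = 8*7^i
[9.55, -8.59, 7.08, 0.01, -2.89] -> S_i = Random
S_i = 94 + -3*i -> [94, 91, 88, 85, 82]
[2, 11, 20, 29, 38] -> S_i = 2 + 9*i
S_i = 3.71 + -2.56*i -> [3.71, 1.15, -1.41, -3.97, -6.53]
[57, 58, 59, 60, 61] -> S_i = 57 + 1*i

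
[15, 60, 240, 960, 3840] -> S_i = 15*4^i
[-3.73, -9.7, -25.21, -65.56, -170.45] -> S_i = -3.73*2.60^i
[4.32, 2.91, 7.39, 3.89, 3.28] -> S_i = Random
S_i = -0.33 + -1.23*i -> [-0.33, -1.56, -2.79, -4.02, -5.25]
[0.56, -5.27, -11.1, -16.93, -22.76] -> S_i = 0.56 + -5.83*i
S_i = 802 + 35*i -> [802, 837, 872, 907, 942]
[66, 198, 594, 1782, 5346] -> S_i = 66*3^i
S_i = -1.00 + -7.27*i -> [-1.0, -8.27, -15.54, -22.81, -30.08]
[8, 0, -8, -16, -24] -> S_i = 8 + -8*i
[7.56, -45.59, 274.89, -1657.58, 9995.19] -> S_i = 7.56*(-6.03)^i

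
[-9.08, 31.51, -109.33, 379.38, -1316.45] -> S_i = -9.08*(-3.47)^i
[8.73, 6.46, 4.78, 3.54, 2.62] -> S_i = 8.73*0.74^i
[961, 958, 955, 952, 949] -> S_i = 961 + -3*i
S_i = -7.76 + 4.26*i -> [-7.76, -3.5, 0.76, 5.02, 9.28]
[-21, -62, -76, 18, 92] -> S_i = Random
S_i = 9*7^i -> [9, 63, 441, 3087, 21609]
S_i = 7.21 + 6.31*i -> [7.21, 13.52, 19.83, 26.14, 32.45]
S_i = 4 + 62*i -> [4, 66, 128, 190, 252]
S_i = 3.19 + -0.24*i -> [3.19, 2.95, 2.71, 2.47, 2.23]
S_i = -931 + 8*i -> [-931, -923, -915, -907, -899]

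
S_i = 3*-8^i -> [3, -24, 192, -1536, 12288]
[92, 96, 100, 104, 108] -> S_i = 92 + 4*i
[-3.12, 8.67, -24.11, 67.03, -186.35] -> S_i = -3.12*(-2.78)^i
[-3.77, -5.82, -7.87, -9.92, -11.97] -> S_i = -3.77 + -2.05*i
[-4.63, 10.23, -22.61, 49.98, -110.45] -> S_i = -4.63*(-2.21)^i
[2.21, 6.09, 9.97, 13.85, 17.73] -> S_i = 2.21 + 3.88*i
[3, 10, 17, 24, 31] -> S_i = 3 + 7*i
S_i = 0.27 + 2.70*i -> [0.27, 2.97, 5.67, 8.37, 11.07]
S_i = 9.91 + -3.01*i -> [9.91, 6.9, 3.89, 0.88, -2.13]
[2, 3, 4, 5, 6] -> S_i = 2 + 1*i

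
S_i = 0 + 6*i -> [0, 6, 12, 18, 24]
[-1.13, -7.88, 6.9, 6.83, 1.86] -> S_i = Random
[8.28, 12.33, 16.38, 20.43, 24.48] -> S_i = 8.28 + 4.05*i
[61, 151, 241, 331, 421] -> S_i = 61 + 90*i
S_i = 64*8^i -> [64, 512, 4096, 32768, 262144]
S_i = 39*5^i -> [39, 195, 975, 4875, 24375]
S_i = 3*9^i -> [3, 27, 243, 2187, 19683]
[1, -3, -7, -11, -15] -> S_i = 1 + -4*i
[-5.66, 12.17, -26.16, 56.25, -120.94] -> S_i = -5.66*(-2.15)^i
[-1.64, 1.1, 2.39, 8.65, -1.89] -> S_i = Random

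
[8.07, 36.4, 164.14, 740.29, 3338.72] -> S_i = 8.07*4.51^i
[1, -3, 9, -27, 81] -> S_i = 1*-3^i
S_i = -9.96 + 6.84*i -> [-9.96, -3.12, 3.72, 10.56, 17.4]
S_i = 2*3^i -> [2, 6, 18, 54, 162]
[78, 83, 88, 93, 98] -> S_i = 78 + 5*i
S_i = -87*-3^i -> [-87, 261, -783, 2349, -7047]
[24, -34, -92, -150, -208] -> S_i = 24 + -58*i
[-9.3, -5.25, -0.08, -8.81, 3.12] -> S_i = Random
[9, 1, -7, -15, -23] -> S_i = 9 + -8*i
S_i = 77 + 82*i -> [77, 159, 241, 323, 405]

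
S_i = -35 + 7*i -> [-35, -28, -21, -14, -7]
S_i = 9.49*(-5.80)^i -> [9.49, -55.04, 319.24, -1851.61, 10739.35]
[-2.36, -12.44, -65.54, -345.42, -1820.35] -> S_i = -2.36*5.27^i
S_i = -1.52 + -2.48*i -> [-1.52, -4.0, -6.48, -8.96, -11.44]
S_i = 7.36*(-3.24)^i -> [7.36, -23.85, 77.26, -250.33, 811.07]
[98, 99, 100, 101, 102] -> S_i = 98 + 1*i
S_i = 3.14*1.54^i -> [3.14, 4.84, 7.45, 11.47, 17.66]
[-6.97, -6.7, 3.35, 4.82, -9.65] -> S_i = Random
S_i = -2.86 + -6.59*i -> [-2.86, -9.45, -16.04, -22.63, -29.22]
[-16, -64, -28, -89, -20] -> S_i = Random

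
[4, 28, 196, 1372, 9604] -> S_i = 4*7^i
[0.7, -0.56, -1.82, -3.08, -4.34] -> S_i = 0.70 + -1.26*i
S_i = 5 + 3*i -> [5, 8, 11, 14, 17]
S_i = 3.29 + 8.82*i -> [3.29, 12.11, 20.93, 29.75, 38.57]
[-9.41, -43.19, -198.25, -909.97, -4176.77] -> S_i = -9.41*4.59^i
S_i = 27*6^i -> [27, 162, 972, 5832, 34992]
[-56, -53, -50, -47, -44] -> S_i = -56 + 3*i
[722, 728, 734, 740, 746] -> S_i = 722 + 6*i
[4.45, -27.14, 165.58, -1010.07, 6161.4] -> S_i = 4.45*(-6.10)^i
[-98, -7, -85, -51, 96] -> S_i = Random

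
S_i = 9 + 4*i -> [9, 13, 17, 21, 25]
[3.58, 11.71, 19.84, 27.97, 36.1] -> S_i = 3.58 + 8.13*i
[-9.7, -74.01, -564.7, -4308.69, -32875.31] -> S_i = -9.70*7.63^i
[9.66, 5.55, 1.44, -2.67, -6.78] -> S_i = 9.66 + -4.11*i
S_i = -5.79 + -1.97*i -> [-5.79, -7.76, -9.73, -11.7, -13.67]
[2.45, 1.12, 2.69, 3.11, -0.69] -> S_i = Random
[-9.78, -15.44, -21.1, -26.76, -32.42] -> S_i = -9.78 + -5.66*i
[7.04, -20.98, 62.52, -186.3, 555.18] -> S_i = 7.04*(-2.98)^i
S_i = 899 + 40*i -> [899, 939, 979, 1019, 1059]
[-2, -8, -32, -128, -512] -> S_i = -2*4^i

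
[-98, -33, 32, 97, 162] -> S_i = -98 + 65*i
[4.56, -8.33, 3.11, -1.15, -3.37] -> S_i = Random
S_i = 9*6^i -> [9, 54, 324, 1944, 11664]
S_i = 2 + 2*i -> [2, 4, 6, 8, 10]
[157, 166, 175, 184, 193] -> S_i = 157 + 9*i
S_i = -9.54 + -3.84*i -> [-9.54, -13.38, -17.22, -21.06, -24.9]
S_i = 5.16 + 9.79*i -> [5.16, 14.95, 24.74, 34.53, 44.32]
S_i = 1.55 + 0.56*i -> [1.55, 2.11, 2.67, 3.23, 3.79]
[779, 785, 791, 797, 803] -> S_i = 779 + 6*i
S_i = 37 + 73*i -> [37, 110, 183, 256, 329]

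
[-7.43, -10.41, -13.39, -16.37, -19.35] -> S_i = -7.43 + -2.98*i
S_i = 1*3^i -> [1, 3, 9, 27, 81]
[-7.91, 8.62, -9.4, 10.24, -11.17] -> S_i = -7.91*(-1.09)^i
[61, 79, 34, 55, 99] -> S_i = Random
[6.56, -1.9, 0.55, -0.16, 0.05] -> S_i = 6.56*(-0.29)^i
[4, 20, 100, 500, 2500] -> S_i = 4*5^i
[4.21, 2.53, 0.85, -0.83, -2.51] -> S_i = 4.21 + -1.68*i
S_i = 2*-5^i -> [2, -10, 50, -250, 1250]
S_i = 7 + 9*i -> [7, 16, 25, 34, 43]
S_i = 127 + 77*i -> [127, 204, 281, 358, 435]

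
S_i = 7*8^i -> [7, 56, 448, 3584, 28672]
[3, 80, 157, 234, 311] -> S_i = 3 + 77*i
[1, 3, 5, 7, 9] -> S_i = 1 + 2*i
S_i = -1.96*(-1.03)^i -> [-1.96, 2.02, -2.08, 2.14, -2.21]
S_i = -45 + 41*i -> [-45, -4, 37, 78, 119]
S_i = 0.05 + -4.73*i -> [0.05, -4.68, -9.41, -14.14, -18.87]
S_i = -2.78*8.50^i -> [-2.78, -23.63, -200.86, -1707.27, -14511.77]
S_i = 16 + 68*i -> [16, 84, 152, 220, 288]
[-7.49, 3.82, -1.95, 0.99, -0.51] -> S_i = -7.49*(-0.51)^i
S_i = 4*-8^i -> [4, -32, 256, -2048, 16384]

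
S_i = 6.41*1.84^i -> [6.41, 11.79, 21.7, 39.93, 73.47]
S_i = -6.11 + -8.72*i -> [-6.11, -14.83, -23.55, -32.27, -40.99]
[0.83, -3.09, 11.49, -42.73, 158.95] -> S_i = 0.83*(-3.72)^i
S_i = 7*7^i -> [7, 49, 343, 2401, 16807]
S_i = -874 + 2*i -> [-874, -872, -870, -868, -866]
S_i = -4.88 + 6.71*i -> [-4.88, 1.83, 8.54, 15.25, 21.96]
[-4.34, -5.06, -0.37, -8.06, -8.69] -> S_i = Random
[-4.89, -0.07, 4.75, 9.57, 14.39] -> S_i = -4.89 + 4.82*i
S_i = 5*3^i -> [5, 15, 45, 135, 405]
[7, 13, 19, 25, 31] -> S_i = 7 + 6*i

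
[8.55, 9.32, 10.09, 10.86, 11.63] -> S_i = 8.55 + 0.77*i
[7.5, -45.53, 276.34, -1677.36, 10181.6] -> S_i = 7.50*(-6.07)^i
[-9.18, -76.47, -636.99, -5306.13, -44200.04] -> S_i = -9.18*8.33^i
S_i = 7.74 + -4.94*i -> [7.74, 2.8, -2.14, -7.08, -12.02]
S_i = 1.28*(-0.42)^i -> [1.28, -0.54, 0.23, -0.09, 0.04]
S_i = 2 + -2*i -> [2, 0, -2, -4, -6]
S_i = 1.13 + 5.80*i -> [1.13, 6.93, 12.73, 18.53, 24.33]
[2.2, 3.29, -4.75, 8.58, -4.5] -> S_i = Random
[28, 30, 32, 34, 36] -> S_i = 28 + 2*i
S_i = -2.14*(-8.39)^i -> [-2.14, 17.95, -150.64, 1263.86, -10603.8]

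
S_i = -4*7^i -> [-4, -28, -196, -1372, -9604]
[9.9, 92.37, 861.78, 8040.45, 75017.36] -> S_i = 9.90*9.33^i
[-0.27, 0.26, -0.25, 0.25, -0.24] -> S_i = -0.27*(-0.97)^i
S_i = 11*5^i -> [11, 55, 275, 1375, 6875]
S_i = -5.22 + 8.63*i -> [-5.22, 3.41, 12.04, 20.67, 29.3]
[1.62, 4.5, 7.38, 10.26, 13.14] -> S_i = 1.62 + 2.88*i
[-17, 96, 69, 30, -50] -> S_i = Random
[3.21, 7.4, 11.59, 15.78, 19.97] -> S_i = 3.21 + 4.19*i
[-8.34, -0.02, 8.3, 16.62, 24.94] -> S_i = -8.34 + 8.32*i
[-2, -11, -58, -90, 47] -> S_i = Random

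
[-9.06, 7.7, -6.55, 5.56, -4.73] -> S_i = -9.06*(-0.85)^i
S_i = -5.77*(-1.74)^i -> [-5.77, 10.04, -17.47, 30.4, -52.89]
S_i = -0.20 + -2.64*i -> [-0.2, -2.84, -5.48, -8.12, -10.76]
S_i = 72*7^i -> [72, 504, 3528, 24696, 172872]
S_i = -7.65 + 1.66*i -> [-7.65, -5.99, -4.33, -2.67, -1.01]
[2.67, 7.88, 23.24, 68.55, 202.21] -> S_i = 2.67*2.95^i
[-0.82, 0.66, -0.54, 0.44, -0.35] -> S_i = -0.82*(-0.81)^i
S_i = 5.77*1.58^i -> [5.77, 9.12, 14.4, 22.76, 35.96]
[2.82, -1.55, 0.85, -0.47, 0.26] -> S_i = 2.82*(-0.55)^i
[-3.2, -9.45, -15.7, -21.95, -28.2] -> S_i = -3.20 + -6.25*i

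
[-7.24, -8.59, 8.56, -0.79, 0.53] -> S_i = Random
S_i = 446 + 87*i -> [446, 533, 620, 707, 794]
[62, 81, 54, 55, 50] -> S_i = Random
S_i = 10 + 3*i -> [10, 13, 16, 19, 22]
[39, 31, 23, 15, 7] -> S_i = 39 + -8*i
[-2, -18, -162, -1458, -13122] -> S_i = -2*9^i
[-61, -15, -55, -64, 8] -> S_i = Random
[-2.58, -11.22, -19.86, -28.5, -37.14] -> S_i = -2.58 + -8.64*i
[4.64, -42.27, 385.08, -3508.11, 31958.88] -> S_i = 4.64*(-9.11)^i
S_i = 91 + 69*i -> [91, 160, 229, 298, 367]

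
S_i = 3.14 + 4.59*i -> [3.14, 7.73, 12.32, 16.91, 21.5]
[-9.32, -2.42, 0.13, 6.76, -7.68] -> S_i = Random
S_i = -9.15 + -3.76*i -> [-9.15, -12.91, -16.67, -20.43, -24.19]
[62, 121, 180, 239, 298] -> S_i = 62 + 59*i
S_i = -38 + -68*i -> [-38, -106, -174, -242, -310]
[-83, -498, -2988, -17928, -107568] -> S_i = -83*6^i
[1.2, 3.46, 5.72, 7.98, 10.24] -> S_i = 1.20 + 2.26*i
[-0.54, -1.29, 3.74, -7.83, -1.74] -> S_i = Random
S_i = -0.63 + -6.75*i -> [-0.63, -7.38, -14.13, -20.88, -27.63]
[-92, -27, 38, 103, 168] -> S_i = -92 + 65*i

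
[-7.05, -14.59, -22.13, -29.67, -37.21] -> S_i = -7.05 + -7.54*i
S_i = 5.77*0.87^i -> [5.77, 5.02, 4.37, 3.8, 3.31]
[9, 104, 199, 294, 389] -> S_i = 9 + 95*i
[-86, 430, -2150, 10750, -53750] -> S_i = -86*-5^i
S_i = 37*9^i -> [37, 333, 2997, 26973, 242757]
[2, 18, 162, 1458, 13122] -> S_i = 2*9^i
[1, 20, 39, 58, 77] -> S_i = 1 + 19*i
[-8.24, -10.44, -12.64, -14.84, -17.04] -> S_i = -8.24 + -2.20*i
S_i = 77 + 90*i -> [77, 167, 257, 347, 437]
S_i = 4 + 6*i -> [4, 10, 16, 22, 28]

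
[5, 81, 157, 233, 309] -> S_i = 5 + 76*i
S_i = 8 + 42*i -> [8, 50, 92, 134, 176]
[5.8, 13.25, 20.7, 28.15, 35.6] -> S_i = 5.80 + 7.45*i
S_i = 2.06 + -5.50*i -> [2.06, -3.44, -8.94, -14.44, -19.94]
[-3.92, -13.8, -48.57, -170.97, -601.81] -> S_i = -3.92*3.52^i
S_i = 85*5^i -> [85, 425, 2125, 10625, 53125]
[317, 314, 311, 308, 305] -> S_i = 317 + -3*i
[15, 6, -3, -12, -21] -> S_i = 15 + -9*i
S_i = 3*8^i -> [3, 24, 192, 1536, 12288]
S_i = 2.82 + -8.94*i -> [2.82, -6.12, -15.06, -24.0, -32.94]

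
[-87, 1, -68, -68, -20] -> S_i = Random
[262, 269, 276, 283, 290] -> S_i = 262 + 7*i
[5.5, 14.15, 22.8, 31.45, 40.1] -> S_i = 5.50 + 8.65*i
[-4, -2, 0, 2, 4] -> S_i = -4 + 2*i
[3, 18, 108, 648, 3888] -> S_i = 3*6^i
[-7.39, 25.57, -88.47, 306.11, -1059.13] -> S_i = -7.39*(-3.46)^i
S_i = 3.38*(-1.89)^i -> [3.38, -6.39, 12.07, -22.82, 43.13]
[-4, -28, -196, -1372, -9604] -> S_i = -4*7^i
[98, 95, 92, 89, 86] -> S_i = 98 + -3*i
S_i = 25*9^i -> [25, 225, 2025, 18225, 164025]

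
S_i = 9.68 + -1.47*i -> [9.68, 8.21, 6.74, 5.27, 3.8]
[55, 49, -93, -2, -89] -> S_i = Random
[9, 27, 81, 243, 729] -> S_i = 9*3^i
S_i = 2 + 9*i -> [2, 11, 20, 29, 38]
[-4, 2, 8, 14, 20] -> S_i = -4 + 6*i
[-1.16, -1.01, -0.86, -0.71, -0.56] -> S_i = -1.16 + 0.15*i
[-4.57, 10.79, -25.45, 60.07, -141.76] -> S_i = -4.57*(-2.36)^i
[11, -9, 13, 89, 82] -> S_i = Random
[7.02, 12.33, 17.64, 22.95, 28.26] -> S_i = 7.02 + 5.31*i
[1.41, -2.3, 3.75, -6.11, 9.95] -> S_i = 1.41*(-1.63)^i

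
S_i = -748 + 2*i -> [-748, -746, -744, -742, -740]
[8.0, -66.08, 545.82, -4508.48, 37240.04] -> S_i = 8.00*(-8.26)^i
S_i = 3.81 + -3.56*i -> [3.81, 0.25, -3.31, -6.87, -10.43]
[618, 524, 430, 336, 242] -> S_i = 618 + -94*i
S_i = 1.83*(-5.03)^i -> [1.83, -9.2, 46.3, -232.89, 1171.45]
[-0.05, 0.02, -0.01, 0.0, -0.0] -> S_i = -0.05*(-0.32)^i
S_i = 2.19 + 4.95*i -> [2.19, 7.14, 12.09, 17.04, 21.99]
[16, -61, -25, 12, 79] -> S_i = Random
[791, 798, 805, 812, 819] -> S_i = 791 + 7*i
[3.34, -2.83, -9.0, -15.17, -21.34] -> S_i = 3.34 + -6.17*i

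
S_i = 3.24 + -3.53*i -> [3.24, -0.29, -3.82, -7.35, -10.88]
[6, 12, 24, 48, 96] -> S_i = 6*2^i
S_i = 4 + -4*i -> [4, 0, -4, -8, -12]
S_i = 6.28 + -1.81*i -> [6.28, 4.47, 2.66, 0.85, -0.96]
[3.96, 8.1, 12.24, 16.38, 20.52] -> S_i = 3.96 + 4.14*i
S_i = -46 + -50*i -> [-46, -96, -146, -196, -246]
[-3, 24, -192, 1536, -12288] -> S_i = -3*-8^i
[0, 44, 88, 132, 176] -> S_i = 0 + 44*i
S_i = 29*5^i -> [29, 145, 725, 3625, 18125]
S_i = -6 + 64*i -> [-6, 58, 122, 186, 250]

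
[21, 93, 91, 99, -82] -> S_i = Random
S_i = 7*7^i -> [7, 49, 343, 2401, 16807]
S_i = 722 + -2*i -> [722, 720, 718, 716, 714]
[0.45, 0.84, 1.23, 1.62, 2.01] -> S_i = 0.45 + 0.39*i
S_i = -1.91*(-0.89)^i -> [-1.91, 1.7, -1.51, 1.35, -1.2]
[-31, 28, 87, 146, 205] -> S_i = -31 + 59*i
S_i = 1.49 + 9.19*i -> [1.49, 10.68, 19.87, 29.06, 38.25]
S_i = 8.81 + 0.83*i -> [8.81, 9.64, 10.47, 11.3, 12.13]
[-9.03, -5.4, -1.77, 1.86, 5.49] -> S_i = -9.03 + 3.63*i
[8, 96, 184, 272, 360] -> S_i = 8 + 88*i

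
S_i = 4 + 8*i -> [4, 12, 20, 28, 36]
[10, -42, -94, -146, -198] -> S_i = 10 + -52*i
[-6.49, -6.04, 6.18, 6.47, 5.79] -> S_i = Random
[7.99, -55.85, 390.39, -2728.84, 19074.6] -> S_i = 7.99*(-6.99)^i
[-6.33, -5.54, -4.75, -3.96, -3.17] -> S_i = -6.33 + 0.79*i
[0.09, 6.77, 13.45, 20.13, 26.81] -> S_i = 0.09 + 6.68*i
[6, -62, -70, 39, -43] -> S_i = Random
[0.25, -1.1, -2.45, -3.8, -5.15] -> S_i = 0.25 + -1.35*i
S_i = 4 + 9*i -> [4, 13, 22, 31, 40]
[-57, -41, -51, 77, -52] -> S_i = Random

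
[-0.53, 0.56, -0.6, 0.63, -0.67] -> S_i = -0.53*(-1.06)^i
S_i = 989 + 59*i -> [989, 1048, 1107, 1166, 1225]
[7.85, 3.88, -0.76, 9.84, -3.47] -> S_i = Random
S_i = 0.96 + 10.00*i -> [0.96, 10.96, 20.96, 30.96, 40.96]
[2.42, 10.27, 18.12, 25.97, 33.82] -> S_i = 2.42 + 7.85*i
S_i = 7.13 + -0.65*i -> [7.13, 6.48, 5.83, 5.18, 4.53]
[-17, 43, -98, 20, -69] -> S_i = Random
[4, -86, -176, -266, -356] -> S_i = 4 + -90*i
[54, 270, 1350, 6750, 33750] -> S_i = 54*5^i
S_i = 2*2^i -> [2, 4, 8, 16, 32]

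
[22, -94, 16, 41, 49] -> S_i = Random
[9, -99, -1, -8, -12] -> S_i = Random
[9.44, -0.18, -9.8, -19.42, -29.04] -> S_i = 9.44 + -9.62*i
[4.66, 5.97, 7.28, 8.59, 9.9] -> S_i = 4.66 + 1.31*i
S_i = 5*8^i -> [5, 40, 320, 2560, 20480]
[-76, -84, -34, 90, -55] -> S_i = Random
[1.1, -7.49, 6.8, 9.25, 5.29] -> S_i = Random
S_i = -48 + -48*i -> [-48, -96, -144, -192, -240]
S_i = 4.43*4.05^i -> [4.43, 17.94, 72.66, 294.29, 1191.86]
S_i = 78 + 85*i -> [78, 163, 248, 333, 418]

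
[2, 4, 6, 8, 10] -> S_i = 2 + 2*i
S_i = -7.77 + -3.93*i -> [-7.77, -11.7, -15.63, -19.56, -23.49]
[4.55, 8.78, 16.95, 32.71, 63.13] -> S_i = 4.55*1.93^i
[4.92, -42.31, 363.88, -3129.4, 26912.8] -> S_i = 4.92*(-8.60)^i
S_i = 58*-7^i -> [58, -406, 2842, -19894, 139258]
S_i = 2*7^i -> [2, 14, 98, 686, 4802]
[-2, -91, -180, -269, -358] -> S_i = -2 + -89*i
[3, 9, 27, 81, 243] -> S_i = 3*3^i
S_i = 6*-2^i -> [6, -12, 24, -48, 96]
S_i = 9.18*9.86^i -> [9.18, 90.51, 892.48, 8799.81, 86766.15]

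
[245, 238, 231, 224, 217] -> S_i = 245 + -7*i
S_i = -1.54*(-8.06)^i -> [-1.54, 12.41, -100.04, 806.35, -6499.21]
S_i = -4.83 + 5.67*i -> [-4.83, 0.84, 6.51, 12.18, 17.85]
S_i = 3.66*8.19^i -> [3.66, 29.98, 245.5, 2010.63, 16467.08]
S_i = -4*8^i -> [-4, -32, -256, -2048, -16384]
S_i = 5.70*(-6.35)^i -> [5.7, -36.2, 229.84, -1459.47, 9267.65]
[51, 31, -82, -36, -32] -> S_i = Random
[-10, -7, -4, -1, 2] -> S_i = -10 + 3*i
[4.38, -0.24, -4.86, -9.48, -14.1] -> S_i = 4.38 + -4.62*i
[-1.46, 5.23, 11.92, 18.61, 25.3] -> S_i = -1.46 + 6.69*i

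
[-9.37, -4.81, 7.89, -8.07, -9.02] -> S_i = Random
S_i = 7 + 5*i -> [7, 12, 17, 22, 27]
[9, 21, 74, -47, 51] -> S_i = Random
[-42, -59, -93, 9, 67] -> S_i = Random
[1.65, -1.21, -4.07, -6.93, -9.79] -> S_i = 1.65 + -2.86*i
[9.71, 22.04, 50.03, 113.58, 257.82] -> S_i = 9.71*2.27^i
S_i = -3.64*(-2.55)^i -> [-3.64, 9.28, -23.67, 60.36, -153.91]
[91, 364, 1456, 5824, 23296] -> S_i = 91*4^i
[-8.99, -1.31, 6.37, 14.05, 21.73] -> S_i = -8.99 + 7.68*i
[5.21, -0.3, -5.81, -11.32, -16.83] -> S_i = 5.21 + -5.51*i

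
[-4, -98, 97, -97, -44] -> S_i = Random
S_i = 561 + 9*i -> [561, 570, 579, 588, 597]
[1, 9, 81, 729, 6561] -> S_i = 1*9^i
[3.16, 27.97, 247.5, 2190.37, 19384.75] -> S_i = 3.16*8.85^i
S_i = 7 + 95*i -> [7, 102, 197, 292, 387]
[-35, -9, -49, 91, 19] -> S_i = Random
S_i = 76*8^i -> [76, 608, 4864, 38912, 311296]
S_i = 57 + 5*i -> [57, 62, 67, 72, 77]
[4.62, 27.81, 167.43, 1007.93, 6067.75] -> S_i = 4.62*6.02^i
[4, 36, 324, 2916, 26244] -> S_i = 4*9^i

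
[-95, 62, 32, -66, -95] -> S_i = Random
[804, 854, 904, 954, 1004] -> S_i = 804 + 50*i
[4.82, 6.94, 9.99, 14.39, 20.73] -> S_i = 4.82*1.44^i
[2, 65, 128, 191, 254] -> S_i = 2 + 63*i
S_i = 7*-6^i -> [7, -42, 252, -1512, 9072]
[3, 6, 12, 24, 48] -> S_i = 3*2^i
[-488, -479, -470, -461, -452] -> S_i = -488 + 9*i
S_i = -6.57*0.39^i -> [-6.57, -2.56, -1.0, -0.39, -0.15]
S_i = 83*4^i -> [83, 332, 1328, 5312, 21248]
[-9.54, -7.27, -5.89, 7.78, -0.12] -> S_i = Random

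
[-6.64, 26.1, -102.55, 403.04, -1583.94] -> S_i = -6.64*(-3.93)^i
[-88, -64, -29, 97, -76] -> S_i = Random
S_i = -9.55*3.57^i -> [-9.55, -34.09, -121.71, -434.52, -1551.23]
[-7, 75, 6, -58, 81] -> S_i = Random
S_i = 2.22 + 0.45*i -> [2.22, 2.67, 3.12, 3.57, 4.02]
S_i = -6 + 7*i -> [-6, 1, 8, 15, 22]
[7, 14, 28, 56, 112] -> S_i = 7*2^i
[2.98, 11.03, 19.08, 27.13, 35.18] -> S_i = 2.98 + 8.05*i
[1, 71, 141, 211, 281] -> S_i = 1 + 70*i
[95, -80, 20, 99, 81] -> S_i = Random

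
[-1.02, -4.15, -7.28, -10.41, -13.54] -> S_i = -1.02 + -3.13*i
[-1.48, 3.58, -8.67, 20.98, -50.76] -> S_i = -1.48*(-2.42)^i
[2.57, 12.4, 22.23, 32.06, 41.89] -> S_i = 2.57 + 9.83*i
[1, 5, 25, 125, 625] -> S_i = 1*5^i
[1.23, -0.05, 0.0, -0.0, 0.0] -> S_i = 1.23*(-0.04)^i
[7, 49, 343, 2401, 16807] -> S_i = 7*7^i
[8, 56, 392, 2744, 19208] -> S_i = 8*7^i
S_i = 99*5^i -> [99, 495, 2475, 12375, 61875]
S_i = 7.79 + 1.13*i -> [7.79, 8.92, 10.05, 11.18, 12.31]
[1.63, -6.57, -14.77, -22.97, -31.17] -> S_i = 1.63 + -8.20*i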